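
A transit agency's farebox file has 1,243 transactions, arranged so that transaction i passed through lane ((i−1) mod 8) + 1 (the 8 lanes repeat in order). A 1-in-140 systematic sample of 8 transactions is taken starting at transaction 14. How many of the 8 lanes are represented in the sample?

2

Consecutive selections differ by k = 140, so their lane numbers differ by 140 mod 8 = 4.
gcd(140, 8) = 4, so the sample visits 8/4 = 2 distinct residues mod 8.
Start 14 is lane 6; the lanes hit are 2, 6.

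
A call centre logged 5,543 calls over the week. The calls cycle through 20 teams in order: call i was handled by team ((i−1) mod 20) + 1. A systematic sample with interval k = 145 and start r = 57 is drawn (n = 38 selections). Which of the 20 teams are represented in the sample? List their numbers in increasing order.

Consecutive selections differ by k = 145, so their team numbers differ by 145 mod 20 = 5.
gcd(145, 20) = 5, so the sample visits 20/5 = 4 distinct residues mod 20.
Start 57 is team 17; the teams hit are 2, 7, 12, 17.

2, 7, 12, 17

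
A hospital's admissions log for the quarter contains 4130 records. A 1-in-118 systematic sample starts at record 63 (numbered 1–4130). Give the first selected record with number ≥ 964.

1007

k = 118
Steps past start: ⌈(964 − 63)/118⌉ = ⌈901/118⌉ = 8
Selected record: 63 + 8×118 = 1007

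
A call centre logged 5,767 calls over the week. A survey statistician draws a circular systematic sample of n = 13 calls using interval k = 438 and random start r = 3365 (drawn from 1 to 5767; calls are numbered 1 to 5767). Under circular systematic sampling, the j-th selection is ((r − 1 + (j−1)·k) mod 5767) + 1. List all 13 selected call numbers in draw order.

Selection 1: 3365
Selection 2: 3365 + 438 = 3803
Selection 3: 3803 + 438 = 4241
Selection 4: 4241 + 438 = 4679
Selection 5: 4679 + 438 = 5117
Selection 6: 5117 + 438 = 5555
Selection 7: 5555 + 438 = 5993 → 5993 − 5767 = 226
Selection 8: 226 + 438 = 664
Selection 9: 664 + 438 = 1102
Selection 10: 1102 + 438 = 1540
Selection 11: 1540 + 438 = 1978
Selection 12: 1978 + 438 = 2416
Selection 13: 2416 + 438 = 2854

3365, 3803, 4241, 4679, 5117, 5555, 226, 664, 1102, 1540, 1978, 2416, 2854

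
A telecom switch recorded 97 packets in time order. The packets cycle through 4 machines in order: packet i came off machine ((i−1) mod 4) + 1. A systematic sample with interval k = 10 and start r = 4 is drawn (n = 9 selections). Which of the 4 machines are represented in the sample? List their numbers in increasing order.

Consecutive selections differ by k = 10, so their machine numbers differ by 10 mod 4 = 2.
gcd(10, 4) = 2, so the sample visits 4/2 = 2 distinct residues mod 4.
Start 4 is machine 4; the machines hit are 2, 4.

2, 4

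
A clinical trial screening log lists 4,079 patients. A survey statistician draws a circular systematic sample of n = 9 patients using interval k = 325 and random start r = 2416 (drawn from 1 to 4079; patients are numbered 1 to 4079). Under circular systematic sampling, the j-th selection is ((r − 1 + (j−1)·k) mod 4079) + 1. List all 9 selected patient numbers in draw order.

2416, 2741, 3066, 3391, 3716, 4041, 287, 612, 937

Selection 1: 2416
Selection 2: 2416 + 325 = 2741
Selection 3: 2741 + 325 = 3066
Selection 4: 3066 + 325 = 3391
Selection 5: 3391 + 325 = 3716
Selection 6: 3716 + 325 = 4041
Selection 7: 4041 + 325 = 4366 → 4366 − 4079 = 287
Selection 8: 287 + 325 = 612
Selection 9: 612 + 325 = 937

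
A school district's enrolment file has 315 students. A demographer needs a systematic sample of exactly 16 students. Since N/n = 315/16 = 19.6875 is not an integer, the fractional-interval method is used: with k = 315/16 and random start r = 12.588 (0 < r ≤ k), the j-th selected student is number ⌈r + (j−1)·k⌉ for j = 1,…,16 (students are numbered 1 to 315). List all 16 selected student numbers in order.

j=1: r + 0k = 12.588 → ⌈·⌉ = 13
j=2: r + 1k = 32.2755 → ⌈·⌉ = 33
j=3: r + 2k = 51.963 → ⌈·⌉ = 52
j=4: r + 3k = 71.6505 → ⌈·⌉ = 72
j=5: r + 4k = 91.338 → ⌈·⌉ = 92
j=6: r + 5k = 111.0255 → ⌈·⌉ = 112
j=7: r + 6k = 130.713 → ⌈·⌉ = 131
j=8: r + 7k = 150.4005 → ⌈·⌉ = 151
j=9: r + 8k = 170.088 → ⌈·⌉ = 171
j=10: r + 9k = 189.7755 → ⌈·⌉ = 190
j=11: r + 10k = 209.463 → ⌈·⌉ = 210
j=12: r + 11k = 229.1505 → ⌈·⌉ = 230
j=13: r + 12k = 248.838 → ⌈·⌉ = 249
j=14: r + 13k = 268.5255 → ⌈·⌉ = 269
j=15: r + 14k = 288.213 → ⌈·⌉ = 289
j=16: r + 15k = 307.9005 → ⌈·⌉ = 308

13, 33, 52, 72, 92, 112, 131, 151, 171, 190, 210, 230, 249, 269, 289, 308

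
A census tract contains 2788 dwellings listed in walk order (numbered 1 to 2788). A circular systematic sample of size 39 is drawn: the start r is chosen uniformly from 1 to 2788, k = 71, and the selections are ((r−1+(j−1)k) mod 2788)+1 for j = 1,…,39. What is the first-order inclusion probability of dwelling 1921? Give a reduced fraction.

For each position j, as r ranges over 1…2788 the j-th selection hits every dwelling exactly once, so dwelling 1921 is selected for exactly 39 of the 2788 starts.
Inclusion probability = 39/2788.

39/2788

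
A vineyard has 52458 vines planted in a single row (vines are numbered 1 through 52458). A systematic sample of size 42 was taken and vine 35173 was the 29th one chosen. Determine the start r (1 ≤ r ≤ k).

201

k = 52458/42 = 1249
r = 35173 − (29−1)×1249 = 35173 − 34972 = 201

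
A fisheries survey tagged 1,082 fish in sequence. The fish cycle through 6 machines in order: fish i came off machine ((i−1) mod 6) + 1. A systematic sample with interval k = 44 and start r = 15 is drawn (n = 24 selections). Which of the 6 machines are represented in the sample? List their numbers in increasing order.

1, 3, 5

Consecutive selections differ by k = 44, so their machine numbers differ by 44 mod 6 = 2.
gcd(44, 6) = 2, so the sample visits 6/2 = 3 distinct residues mod 6.
Start 15 is machine 3; the machines hit are 1, 3, 5.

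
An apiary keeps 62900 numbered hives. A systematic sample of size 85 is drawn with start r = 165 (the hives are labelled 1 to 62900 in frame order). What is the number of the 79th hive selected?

k = 62900/85 = 740
79th selection = r + (79−1)·k = 165 + 78×740 = 165 + 57720 = 57885

57885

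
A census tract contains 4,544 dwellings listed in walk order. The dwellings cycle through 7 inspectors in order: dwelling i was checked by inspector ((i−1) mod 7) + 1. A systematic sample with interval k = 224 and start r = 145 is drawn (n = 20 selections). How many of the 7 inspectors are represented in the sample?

Consecutive selections differ by k = 224, so their inspector numbers differ by 224 mod 7 = 0.
gcd(224, 7) = 7, so the sample visits 7/7 = 1 distinct residues mod 7.
Start 145 is inspector 5; the inspectors hit are 5.

1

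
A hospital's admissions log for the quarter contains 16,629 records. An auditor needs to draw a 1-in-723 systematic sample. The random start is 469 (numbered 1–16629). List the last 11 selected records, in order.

13th selection = 469 + 12×723 = 9145
14th: 9145 + 723 = 9868
15th: 9868 + 723 = 10591
16th: 10591 + 723 = 11314
17th: 11314 + 723 = 12037
18th: 12037 + 723 = 12760
19th: 12760 + 723 = 13483
20th: 13483 + 723 = 14206
21st: 14206 + 723 = 14929
22nd: 14929 + 723 = 15652
23rd: 15652 + 723 = 16375

9145, 9868, 10591, 11314, 12037, 12760, 13483, 14206, 14929, 15652, 16375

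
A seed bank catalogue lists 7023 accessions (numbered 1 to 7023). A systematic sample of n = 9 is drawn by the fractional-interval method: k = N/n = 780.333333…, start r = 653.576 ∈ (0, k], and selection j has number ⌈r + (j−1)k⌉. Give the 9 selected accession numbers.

654, 1434, 2215, 2995, 3775, 4556, 5336, 6116, 6897

j=1: r + 0k = 653.576 → ⌈·⌉ = 654
j=2: r + 1k = 1433.909333… → ⌈·⌉ = 1434
j=3: r + 2k = 2214.242666… → ⌈·⌉ = 2215
j=4: r + 3k = 2994.576 → ⌈·⌉ = 2995
j=5: r + 4k = 3774.909333… → ⌈·⌉ = 3775
j=6: r + 5k = 4555.242666… → ⌈·⌉ = 4556
j=7: r + 6k = 5335.576 → ⌈·⌉ = 5336
j=8: r + 7k = 6115.909333… → ⌈·⌉ = 6116
j=9: r + 8k = 6896.242666… → ⌈·⌉ = 6897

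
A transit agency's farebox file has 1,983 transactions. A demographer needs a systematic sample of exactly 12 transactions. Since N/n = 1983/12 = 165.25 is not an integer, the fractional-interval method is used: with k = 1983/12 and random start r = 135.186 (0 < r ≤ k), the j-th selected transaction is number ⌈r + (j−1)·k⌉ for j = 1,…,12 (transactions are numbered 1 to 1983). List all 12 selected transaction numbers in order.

136, 301, 466, 631, 797, 962, 1127, 1292, 1458, 1623, 1788, 1953

j=1: r + 0k = 135.186 → ⌈·⌉ = 136
j=2: r + 1k = 300.436 → ⌈·⌉ = 301
j=3: r + 2k = 465.686 → ⌈·⌉ = 466
j=4: r + 3k = 630.936 → ⌈·⌉ = 631
j=5: r + 4k = 796.186 → ⌈·⌉ = 797
j=6: r + 5k = 961.436 → ⌈·⌉ = 962
j=7: r + 6k = 1126.686 → ⌈·⌉ = 1127
j=8: r + 7k = 1291.936 → ⌈·⌉ = 1292
j=9: r + 8k = 1457.186 → ⌈·⌉ = 1458
j=10: r + 9k = 1622.436 → ⌈·⌉ = 1623
j=11: r + 10k = 1787.686 → ⌈·⌉ = 1788
j=12: r + 11k = 1952.936 → ⌈·⌉ = 1953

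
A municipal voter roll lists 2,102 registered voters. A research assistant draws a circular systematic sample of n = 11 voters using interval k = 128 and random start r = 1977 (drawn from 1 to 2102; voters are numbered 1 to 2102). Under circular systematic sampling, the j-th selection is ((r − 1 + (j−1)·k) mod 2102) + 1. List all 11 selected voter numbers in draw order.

1977, 3, 131, 259, 387, 515, 643, 771, 899, 1027, 1155

Selection 1: 1977
Selection 2: 1977 + 128 = 2105 → 2105 − 2102 = 3
Selection 3: 3 + 128 = 131
Selection 4: 131 + 128 = 259
Selection 5: 259 + 128 = 387
Selection 6: 387 + 128 = 515
Selection 7: 515 + 128 = 643
Selection 8: 643 + 128 = 771
Selection 9: 771 + 128 = 899
Selection 10: 899 + 128 = 1027
Selection 11: 1027 + 128 = 1155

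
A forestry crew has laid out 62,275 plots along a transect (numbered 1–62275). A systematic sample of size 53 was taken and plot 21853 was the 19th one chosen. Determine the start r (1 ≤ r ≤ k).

k = 62275/53 = 1175
r = 21853 − (19−1)×1175 = 21853 − 21150 = 703

703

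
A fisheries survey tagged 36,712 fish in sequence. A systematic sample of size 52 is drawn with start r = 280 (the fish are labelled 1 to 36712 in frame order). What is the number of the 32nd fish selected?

k = 36712/52 = 706
32nd selection = r + (32−1)·k = 280 + 31×706 = 280 + 21886 = 22166

22166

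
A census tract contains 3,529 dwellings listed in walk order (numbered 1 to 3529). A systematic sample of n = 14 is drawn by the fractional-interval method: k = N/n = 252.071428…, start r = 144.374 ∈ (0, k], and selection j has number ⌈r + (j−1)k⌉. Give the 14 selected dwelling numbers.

j=1: r + 0k = 144.374 → ⌈·⌉ = 145
j=2: r + 1k = 396.445428… → ⌈·⌉ = 397
j=3: r + 2k = 648.516857… → ⌈·⌉ = 649
j=4: r + 3k = 900.588285… → ⌈·⌉ = 901
j=5: r + 4k = 1152.659714… → ⌈·⌉ = 1153
j=6: r + 5k = 1404.731142… → ⌈·⌉ = 1405
j=7: r + 6k = 1656.802571… → ⌈·⌉ = 1657
j=8: r + 7k = 1908.874 → ⌈·⌉ = 1909
j=9: r + 8k = 2160.945428… → ⌈·⌉ = 2161
j=10: r + 9k = 2413.016857… → ⌈·⌉ = 2414
j=11: r + 10k = 2665.088285… → ⌈·⌉ = 2666
j=12: r + 11k = 2917.159714… → ⌈·⌉ = 2918
j=13: r + 12k = 3169.231142… → ⌈·⌉ = 3170
j=14: r + 13k = 3421.302571… → ⌈·⌉ = 3422

145, 397, 649, 901, 1153, 1405, 1657, 1909, 2161, 2414, 2666, 2918, 3170, 3422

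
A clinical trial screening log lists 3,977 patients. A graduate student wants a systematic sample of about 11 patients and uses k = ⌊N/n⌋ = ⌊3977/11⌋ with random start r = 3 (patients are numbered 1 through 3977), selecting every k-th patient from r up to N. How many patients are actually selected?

12

k = ⌊3977/11⌋ = 361
Achieved size = ⌊(3977 − 3)/361⌋ + 1 = ⌊3974/361⌋ + 1 = 11 + 1 = 12
(last selection: 3 + 11×361 = 3974 ≤ 3977; next would be 4335 > 3977)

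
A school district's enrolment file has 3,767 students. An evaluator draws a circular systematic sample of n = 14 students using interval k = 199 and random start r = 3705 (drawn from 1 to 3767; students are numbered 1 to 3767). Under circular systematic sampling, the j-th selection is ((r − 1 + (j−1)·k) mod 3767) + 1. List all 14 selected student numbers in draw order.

3705, 137, 336, 535, 734, 933, 1132, 1331, 1530, 1729, 1928, 2127, 2326, 2525

Selection 1: 3705
Selection 2: 3705 + 199 = 3904 → 3904 − 3767 = 137
Selection 3: 137 + 199 = 336
Selection 4: 336 + 199 = 535
Selection 5: 535 + 199 = 734
Selection 6: 734 + 199 = 933
Selection 7: 933 + 199 = 1132
Selection 8: 1132 + 199 = 1331
Selection 9: 1331 + 199 = 1530
Selection 10: 1530 + 199 = 1729
Selection 11: 1729 + 199 = 1928
Selection 12: 1928 + 199 = 2127
Selection 13: 2127 + 199 = 2326
Selection 14: 2326 + 199 = 2525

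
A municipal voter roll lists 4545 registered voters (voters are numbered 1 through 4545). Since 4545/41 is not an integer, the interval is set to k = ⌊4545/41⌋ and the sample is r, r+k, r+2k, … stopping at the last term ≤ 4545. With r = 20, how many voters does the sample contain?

k = ⌊4545/41⌋ = 110
Achieved size = ⌊(4545 − 20)/110⌋ + 1 = ⌊4525/110⌋ + 1 = 41 + 1 = 42
(last selection: 20 + 41×110 = 4530 ≤ 4545; next would be 4640 > 4545)

42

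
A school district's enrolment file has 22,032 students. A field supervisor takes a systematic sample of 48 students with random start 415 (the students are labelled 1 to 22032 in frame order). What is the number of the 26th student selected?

k = 22032/48 = 459
26th selection = r + (26−1)·k = 415 + 25×459 = 415 + 11475 = 11890

11890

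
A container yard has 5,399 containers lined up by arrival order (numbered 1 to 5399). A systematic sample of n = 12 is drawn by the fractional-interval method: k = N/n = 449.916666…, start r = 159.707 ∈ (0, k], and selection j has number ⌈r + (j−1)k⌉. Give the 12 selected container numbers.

j=1: r + 0k = 159.707 → ⌈·⌉ = 160
j=2: r + 1k = 609.623666… → ⌈·⌉ = 610
j=3: r + 2k = 1059.540333… → ⌈·⌉ = 1060
j=4: r + 3k = 1509.457 → ⌈·⌉ = 1510
j=5: r + 4k = 1959.373666… → ⌈·⌉ = 1960
j=6: r + 5k = 2409.290333… → ⌈·⌉ = 2410
j=7: r + 6k = 2859.207 → ⌈·⌉ = 2860
j=8: r + 7k = 3309.123666… → ⌈·⌉ = 3310
j=9: r + 8k = 3759.040333… → ⌈·⌉ = 3760
j=10: r + 9k = 4208.957 → ⌈·⌉ = 4209
j=11: r + 10k = 4658.873666… → ⌈·⌉ = 4659
j=12: r + 11k = 5108.790333… → ⌈·⌉ = 5109

160, 610, 1060, 1510, 1960, 2410, 2860, 3310, 3760, 4209, 4659, 5109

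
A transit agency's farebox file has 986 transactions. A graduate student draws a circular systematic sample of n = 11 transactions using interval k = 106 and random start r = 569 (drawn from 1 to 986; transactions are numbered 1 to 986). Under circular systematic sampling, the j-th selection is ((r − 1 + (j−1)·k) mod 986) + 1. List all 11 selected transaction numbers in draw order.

Selection 1: 569
Selection 2: 569 + 106 = 675
Selection 3: 675 + 106 = 781
Selection 4: 781 + 106 = 887
Selection 5: 887 + 106 = 993 → 993 − 986 = 7
Selection 6: 7 + 106 = 113
Selection 7: 113 + 106 = 219
Selection 8: 219 + 106 = 325
Selection 9: 325 + 106 = 431
Selection 10: 431 + 106 = 537
Selection 11: 537 + 106 = 643

569, 675, 781, 887, 7, 113, 219, 325, 431, 537, 643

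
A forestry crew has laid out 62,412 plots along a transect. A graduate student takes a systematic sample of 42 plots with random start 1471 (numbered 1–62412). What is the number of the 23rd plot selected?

34163

k = 62412/42 = 1486
23rd selection = r + (23−1)·k = 1471 + 22×1486 = 1471 + 32692 = 34163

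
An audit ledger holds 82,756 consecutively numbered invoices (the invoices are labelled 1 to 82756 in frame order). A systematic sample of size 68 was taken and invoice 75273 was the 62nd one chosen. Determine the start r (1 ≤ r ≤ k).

k = 82756/68 = 1217
r = 75273 − (62−1)×1217 = 75273 − 74237 = 1036

1036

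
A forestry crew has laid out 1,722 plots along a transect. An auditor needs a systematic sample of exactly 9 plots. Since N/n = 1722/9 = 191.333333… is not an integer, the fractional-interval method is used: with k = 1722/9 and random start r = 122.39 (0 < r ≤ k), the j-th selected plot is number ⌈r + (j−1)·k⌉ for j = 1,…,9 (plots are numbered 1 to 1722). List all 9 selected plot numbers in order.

j=1: r + 0k = 122.39 → ⌈·⌉ = 123
j=2: r + 1k = 313.723333… → ⌈·⌉ = 314
j=3: r + 2k = 505.056666… → ⌈·⌉ = 506
j=4: r + 3k = 696.39 → ⌈·⌉ = 697
j=5: r + 4k = 887.723333… → ⌈·⌉ = 888
j=6: r + 5k = 1079.056666… → ⌈·⌉ = 1080
j=7: r + 6k = 1270.39 → ⌈·⌉ = 1271
j=8: r + 7k = 1461.723333… → ⌈·⌉ = 1462
j=9: r + 8k = 1653.056666… → ⌈·⌉ = 1654

123, 314, 506, 697, 888, 1080, 1271, 1462, 1654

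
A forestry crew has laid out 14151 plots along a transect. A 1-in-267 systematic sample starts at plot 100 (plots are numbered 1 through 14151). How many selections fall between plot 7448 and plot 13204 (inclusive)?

k = 267
First selection ≥ 7448: 100 + ⌈(7448−100)/267⌉·267 = 100 + 28×267 = 7576
Last selection ≤ 13204: 100 + ⌊(13204−100)/267⌋·267 = 100 + 49×267 = 13183
Count = 49 − 28 + 1 = 22

22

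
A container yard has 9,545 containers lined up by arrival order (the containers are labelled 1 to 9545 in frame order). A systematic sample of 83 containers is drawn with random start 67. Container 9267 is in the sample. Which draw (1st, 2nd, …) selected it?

81

k = 9545/83 = 115
position = (9267 − 67)/115 + 1 = 9200/115 + 1 = 80 + 1 = 81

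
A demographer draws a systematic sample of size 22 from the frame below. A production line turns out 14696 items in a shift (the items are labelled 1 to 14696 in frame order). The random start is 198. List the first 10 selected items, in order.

198, 866, 1534, 2202, 2870, 3538, 4206, 4874, 5542, 6210

k = N/n = 14696/22 = 668
item 1: 198
item 2: 198 + 668 = 866
item 3: 866 + 668 = 1534
item 4: 1534 + 668 = 2202
item 5: 2202 + 668 = 2870
item 6: 2870 + 668 = 3538
item 7: 3538 + 668 = 4206
item 8: 4206 + 668 = 4874
item 9: 4874 + 668 = 5542
item 10: 5542 + 668 = 6210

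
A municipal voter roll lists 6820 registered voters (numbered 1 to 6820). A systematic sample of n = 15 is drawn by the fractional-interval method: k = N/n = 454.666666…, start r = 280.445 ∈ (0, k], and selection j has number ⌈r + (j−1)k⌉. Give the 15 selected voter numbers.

j=1: r + 0k = 280.445 → ⌈·⌉ = 281
j=2: r + 1k = 735.111666… → ⌈·⌉ = 736
j=3: r + 2k = 1189.778333… → ⌈·⌉ = 1190
j=4: r + 3k = 1644.445 → ⌈·⌉ = 1645
j=5: r + 4k = 2099.111666… → ⌈·⌉ = 2100
j=6: r + 5k = 2553.778333… → ⌈·⌉ = 2554
j=7: r + 6k = 3008.445 → ⌈·⌉ = 3009
j=8: r + 7k = 3463.111666… → ⌈·⌉ = 3464
j=9: r + 8k = 3917.778333… → ⌈·⌉ = 3918
j=10: r + 9k = 4372.445 → ⌈·⌉ = 4373
j=11: r + 10k = 4827.111666… → ⌈·⌉ = 4828
j=12: r + 11k = 5281.778333… → ⌈·⌉ = 5282
j=13: r + 12k = 5736.445 → ⌈·⌉ = 5737
j=14: r + 13k = 6191.111666… → ⌈·⌉ = 6192
j=15: r + 14k = 6645.778333… → ⌈·⌉ = 6646

281, 736, 1190, 1645, 2100, 2554, 3009, 3464, 3918, 4373, 4828, 5282, 5737, 6192, 6646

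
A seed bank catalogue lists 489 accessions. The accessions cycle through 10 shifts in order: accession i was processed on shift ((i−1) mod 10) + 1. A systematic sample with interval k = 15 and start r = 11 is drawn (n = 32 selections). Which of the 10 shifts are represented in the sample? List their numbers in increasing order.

Consecutive selections differ by k = 15, so their shift numbers differ by 15 mod 10 = 5.
gcd(15, 10) = 5, so the sample visits 10/5 = 2 distinct residues mod 10.
Start 11 is shift 1; the shifts hit are 1, 6.

1, 6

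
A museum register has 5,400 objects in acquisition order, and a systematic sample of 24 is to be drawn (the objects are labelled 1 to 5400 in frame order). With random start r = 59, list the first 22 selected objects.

k = N/n = 5400/24 = 225
object 1: 59
object 2: 59 + 225 = 284
object 3: 284 + 225 = 509
object 4: 509 + 225 = 734
object 5: 734 + 225 = 959
object 6: 959 + 225 = 1184
object 7: 1184 + 225 = 1409
object 8: 1409 + 225 = 1634
object 9: 1634 + 225 = 1859
object 10: 1859 + 225 = 2084
object 11: 2084 + 225 = 2309
object 12: 2309 + 225 = 2534
object 13: 2534 + 225 = 2759
object 14: 2759 + 225 = 2984
object 15: 2984 + 225 = 3209
object 16: 3209 + 225 = 3434
object 17: 3434 + 225 = 3659
object 18: 3659 + 225 = 3884
object 19: 3884 + 225 = 4109
object 20: 4109 + 225 = 4334
object 21: 4334 + 225 = 4559
object 22: 4559 + 225 = 4784

59, 284, 509, 734, 959, 1184, 1409, 1634, 1859, 2084, 2309, 2534, 2759, 2984, 3209, 3434, 3659, 3884, 4109, 4334, 4559, 4784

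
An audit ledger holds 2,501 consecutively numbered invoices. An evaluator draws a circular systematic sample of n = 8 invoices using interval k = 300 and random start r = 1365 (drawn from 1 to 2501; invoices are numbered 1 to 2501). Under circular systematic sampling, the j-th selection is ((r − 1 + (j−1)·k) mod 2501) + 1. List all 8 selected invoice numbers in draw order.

1365, 1665, 1965, 2265, 64, 364, 664, 964

Selection 1: 1365
Selection 2: 1365 + 300 = 1665
Selection 3: 1665 + 300 = 1965
Selection 4: 1965 + 300 = 2265
Selection 5: 2265 + 300 = 2565 → 2565 − 2501 = 64
Selection 6: 64 + 300 = 364
Selection 7: 364 + 300 = 664
Selection 8: 664 + 300 = 964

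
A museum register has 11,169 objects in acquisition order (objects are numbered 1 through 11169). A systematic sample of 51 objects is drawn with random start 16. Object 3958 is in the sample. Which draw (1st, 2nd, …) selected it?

19

k = 11169/51 = 219
position = (3958 − 16)/219 + 1 = 3942/219 + 1 = 18 + 1 = 19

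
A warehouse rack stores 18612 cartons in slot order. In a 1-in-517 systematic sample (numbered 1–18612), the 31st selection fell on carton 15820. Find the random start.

310

k = 517
r = 15820 − (31−1)×517 = 15820 − 15510 = 310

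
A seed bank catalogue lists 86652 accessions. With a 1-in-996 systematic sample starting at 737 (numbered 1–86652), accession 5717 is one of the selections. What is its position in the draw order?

k = 996
position = (5717 − 737)/996 + 1 = 4980/996 + 1 = 5 + 1 = 6

6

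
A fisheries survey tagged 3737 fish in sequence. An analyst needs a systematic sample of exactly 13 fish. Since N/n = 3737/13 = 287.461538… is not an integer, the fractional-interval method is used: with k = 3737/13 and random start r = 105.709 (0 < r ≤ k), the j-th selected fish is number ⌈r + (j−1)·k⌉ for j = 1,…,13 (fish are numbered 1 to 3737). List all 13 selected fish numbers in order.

106, 394, 681, 969, 1256, 1544, 1831, 2118, 2406, 2693, 2981, 3268, 3556

j=1: r + 0k = 105.709 → ⌈·⌉ = 106
j=2: r + 1k = 393.170538… → ⌈·⌉ = 394
j=3: r + 2k = 680.632076… → ⌈·⌉ = 681
j=4: r + 3k = 968.093615… → ⌈·⌉ = 969
j=5: r + 4k = 1255.555153… → ⌈·⌉ = 1256
j=6: r + 5k = 1543.016692… → ⌈·⌉ = 1544
j=7: r + 6k = 1830.478230… → ⌈·⌉ = 1831
j=8: r + 7k = 2117.939769… → ⌈·⌉ = 2118
j=9: r + 8k = 2405.401307… → ⌈·⌉ = 2406
j=10: r + 9k = 2692.862846… → ⌈·⌉ = 2693
j=11: r + 10k = 2980.324384… → ⌈·⌉ = 2981
j=12: r + 11k = 3267.785923… → ⌈·⌉ = 3268
j=13: r + 12k = 3555.247461… → ⌈·⌉ = 3556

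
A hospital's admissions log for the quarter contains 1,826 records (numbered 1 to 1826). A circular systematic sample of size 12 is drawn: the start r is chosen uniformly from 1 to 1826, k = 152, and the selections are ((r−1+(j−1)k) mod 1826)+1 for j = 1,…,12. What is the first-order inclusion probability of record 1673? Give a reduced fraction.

For each position j, as r ranges over 1…1826 the j-th selection hits every record exactly once, so record 1673 is selected for exactly 12 of the 1826 starts.
Inclusion probability = 12/1826 = 6/913.

6/913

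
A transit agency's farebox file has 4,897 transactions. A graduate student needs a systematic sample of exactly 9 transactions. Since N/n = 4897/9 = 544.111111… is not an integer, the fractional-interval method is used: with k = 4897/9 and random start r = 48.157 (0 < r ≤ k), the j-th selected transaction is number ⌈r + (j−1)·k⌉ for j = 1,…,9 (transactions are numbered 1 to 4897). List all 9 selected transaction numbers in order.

49, 593, 1137, 1681, 2225, 2769, 3313, 3857, 4402

j=1: r + 0k = 48.157 → ⌈·⌉ = 49
j=2: r + 1k = 592.268111… → ⌈·⌉ = 593
j=3: r + 2k = 1136.379222… → ⌈·⌉ = 1137
j=4: r + 3k = 1680.490333… → ⌈·⌉ = 1681
j=5: r + 4k = 2224.601444… → ⌈·⌉ = 2225
j=6: r + 5k = 2768.712555… → ⌈·⌉ = 2769
j=7: r + 6k = 3312.823666… → ⌈·⌉ = 3313
j=8: r + 7k = 3856.934777… → ⌈·⌉ = 3857
j=9: r + 8k = 4401.045888… → ⌈·⌉ = 4402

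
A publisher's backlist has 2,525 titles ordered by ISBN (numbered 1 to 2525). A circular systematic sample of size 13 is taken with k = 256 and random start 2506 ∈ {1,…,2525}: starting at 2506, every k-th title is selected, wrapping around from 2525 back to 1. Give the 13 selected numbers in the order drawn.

Selection 1: 2506
Selection 2: 2506 + 256 = 2762 → 2762 − 2525 = 237
Selection 3: 237 + 256 = 493
Selection 4: 493 + 256 = 749
Selection 5: 749 + 256 = 1005
Selection 6: 1005 + 256 = 1261
Selection 7: 1261 + 256 = 1517
Selection 8: 1517 + 256 = 1773
Selection 9: 1773 + 256 = 2029
Selection 10: 2029 + 256 = 2285
Selection 11: 2285 + 256 = 2541 → 2541 − 2525 = 16
Selection 12: 16 + 256 = 272
Selection 13: 272 + 256 = 528

2506, 237, 493, 749, 1005, 1261, 1517, 1773, 2029, 2285, 16, 272, 528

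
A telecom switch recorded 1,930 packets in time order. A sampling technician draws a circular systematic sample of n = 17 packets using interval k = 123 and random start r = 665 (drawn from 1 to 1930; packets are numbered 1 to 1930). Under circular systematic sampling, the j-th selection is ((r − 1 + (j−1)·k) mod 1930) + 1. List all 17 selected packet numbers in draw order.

665, 788, 911, 1034, 1157, 1280, 1403, 1526, 1649, 1772, 1895, 88, 211, 334, 457, 580, 703

Selection 1: 665
Selection 2: 665 + 123 = 788
Selection 3: 788 + 123 = 911
Selection 4: 911 + 123 = 1034
Selection 5: 1034 + 123 = 1157
Selection 6: 1157 + 123 = 1280
Selection 7: 1280 + 123 = 1403
Selection 8: 1403 + 123 = 1526
Selection 9: 1526 + 123 = 1649
Selection 10: 1649 + 123 = 1772
Selection 11: 1772 + 123 = 1895
Selection 12: 1895 + 123 = 2018 → 2018 − 1930 = 88
Selection 13: 88 + 123 = 211
Selection 14: 211 + 123 = 334
Selection 15: 334 + 123 = 457
Selection 16: 457 + 123 = 580
Selection 17: 580 + 123 = 703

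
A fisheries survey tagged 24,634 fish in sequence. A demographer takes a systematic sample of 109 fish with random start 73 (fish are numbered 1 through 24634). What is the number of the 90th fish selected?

20187

k = 24634/109 = 226
90th selection = r + (90−1)·k = 73 + 89×226 = 73 + 20114 = 20187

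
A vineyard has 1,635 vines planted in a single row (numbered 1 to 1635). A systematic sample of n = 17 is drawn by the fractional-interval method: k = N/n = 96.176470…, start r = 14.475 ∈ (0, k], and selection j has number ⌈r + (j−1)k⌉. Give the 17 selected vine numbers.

j=1: r + 0k = 14.475 → ⌈·⌉ = 15
j=2: r + 1k = 110.651470… → ⌈·⌉ = 111
j=3: r + 2k = 206.827941… → ⌈·⌉ = 207
j=4: r + 3k = 303.004411… → ⌈·⌉ = 304
j=5: r + 4k = 399.180882… → ⌈·⌉ = 400
j=6: r + 5k = 495.357352… → ⌈·⌉ = 496
j=7: r + 6k = 591.533823… → ⌈·⌉ = 592
j=8: r + 7k = 687.710294… → ⌈·⌉ = 688
j=9: r + 8k = 783.886764… → ⌈·⌉ = 784
j=10: r + 9k = 880.063235… → ⌈·⌉ = 881
j=11: r + 10k = 976.239705… → ⌈·⌉ = 977
j=12: r + 11k = 1072.416176… → ⌈·⌉ = 1073
j=13: r + 12k = 1168.592647… → ⌈·⌉ = 1169
j=14: r + 13k = 1264.769117… → ⌈·⌉ = 1265
j=15: r + 14k = 1360.945588… → ⌈·⌉ = 1361
j=16: r + 15k = 1457.122058… → ⌈·⌉ = 1458
j=17: r + 16k = 1553.298529… → ⌈·⌉ = 1554

15, 111, 207, 304, 400, 496, 592, 688, 784, 881, 977, 1073, 1169, 1265, 1361, 1458, 1554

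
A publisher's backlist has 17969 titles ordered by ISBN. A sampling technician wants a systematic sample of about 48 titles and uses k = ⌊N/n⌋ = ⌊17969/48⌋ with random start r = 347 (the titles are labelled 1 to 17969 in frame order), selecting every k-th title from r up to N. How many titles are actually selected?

k = ⌊17969/48⌋ = 374
Achieved size = ⌊(17969 − 347)/374⌋ + 1 = ⌊17622/374⌋ + 1 = 47 + 1 = 48
(last selection: 347 + 47×374 = 17925 ≤ 17969; next would be 18299 > 17969)

48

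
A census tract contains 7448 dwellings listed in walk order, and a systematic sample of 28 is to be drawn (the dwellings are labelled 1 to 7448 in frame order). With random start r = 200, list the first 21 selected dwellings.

k = N/n = 7448/28 = 266
dwelling 1: 200
dwelling 2: 200 + 266 = 466
dwelling 3: 466 + 266 = 732
dwelling 4: 732 + 266 = 998
dwelling 5: 998 + 266 = 1264
dwelling 6: 1264 + 266 = 1530
dwelling 7: 1530 + 266 = 1796
dwelling 8: 1796 + 266 = 2062
dwelling 9: 2062 + 266 = 2328
dwelling 10: 2328 + 266 = 2594
dwelling 11: 2594 + 266 = 2860
dwelling 12: 2860 + 266 = 3126
dwelling 13: 3126 + 266 = 3392
dwelling 14: 3392 + 266 = 3658
dwelling 15: 3658 + 266 = 3924
dwelling 16: 3924 + 266 = 4190
dwelling 17: 4190 + 266 = 4456
dwelling 18: 4456 + 266 = 4722
dwelling 19: 4722 + 266 = 4988
dwelling 20: 4988 + 266 = 5254
dwelling 21: 5254 + 266 = 5520

200, 466, 732, 998, 1264, 1530, 1796, 2062, 2328, 2594, 2860, 3126, 3392, 3658, 3924, 4190, 4456, 4722, 4988, 5254, 5520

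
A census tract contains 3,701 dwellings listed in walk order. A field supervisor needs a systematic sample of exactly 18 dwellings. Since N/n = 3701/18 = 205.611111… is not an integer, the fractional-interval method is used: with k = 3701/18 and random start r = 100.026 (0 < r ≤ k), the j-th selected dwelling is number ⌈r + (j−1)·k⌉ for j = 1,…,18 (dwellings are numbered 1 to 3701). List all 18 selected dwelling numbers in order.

j=1: r + 0k = 100.026 → ⌈·⌉ = 101
j=2: r + 1k = 305.637111… → ⌈·⌉ = 306
j=3: r + 2k = 511.248222… → ⌈·⌉ = 512
j=4: r + 3k = 716.859333… → ⌈·⌉ = 717
j=5: r + 4k = 922.470444… → ⌈·⌉ = 923
j=6: r + 5k = 1128.081555… → ⌈·⌉ = 1129
j=7: r + 6k = 1333.692666… → ⌈·⌉ = 1334
j=8: r + 7k = 1539.303777… → ⌈·⌉ = 1540
j=9: r + 8k = 1744.914888… → ⌈·⌉ = 1745
j=10: r + 9k = 1950.526 → ⌈·⌉ = 1951
j=11: r + 10k = 2156.137111… → ⌈·⌉ = 2157
j=12: r + 11k = 2361.748222… → ⌈·⌉ = 2362
j=13: r + 12k = 2567.359333… → ⌈·⌉ = 2568
j=14: r + 13k = 2772.970444… → ⌈·⌉ = 2773
j=15: r + 14k = 2978.581555… → ⌈·⌉ = 2979
j=16: r + 15k = 3184.192666… → ⌈·⌉ = 3185
j=17: r + 16k = 3389.803777… → ⌈·⌉ = 3390
j=18: r + 17k = 3595.414888… → ⌈·⌉ = 3596

101, 306, 512, 717, 923, 1129, 1334, 1540, 1745, 1951, 2157, 2362, 2568, 2773, 2979, 3185, 3390, 3596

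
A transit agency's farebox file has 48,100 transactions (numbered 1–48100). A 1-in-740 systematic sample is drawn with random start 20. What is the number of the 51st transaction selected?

k = 740
51st selection = r + (51−1)·k = 20 + 50×740 = 20 + 37000 = 37020

37020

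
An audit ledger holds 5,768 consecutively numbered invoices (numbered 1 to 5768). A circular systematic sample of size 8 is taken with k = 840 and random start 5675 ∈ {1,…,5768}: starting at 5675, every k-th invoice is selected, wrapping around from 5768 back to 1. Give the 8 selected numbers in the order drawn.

Selection 1: 5675
Selection 2: 5675 + 840 = 6515 → 6515 − 5768 = 747
Selection 3: 747 + 840 = 1587
Selection 4: 1587 + 840 = 2427
Selection 5: 2427 + 840 = 3267
Selection 6: 3267 + 840 = 4107
Selection 7: 4107 + 840 = 4947
Selection 8: 4947 + 840 = 5787 → 5787 − 5768 = 19

5675, 747, 1587, 2427, 3267, 4107, 4947, 19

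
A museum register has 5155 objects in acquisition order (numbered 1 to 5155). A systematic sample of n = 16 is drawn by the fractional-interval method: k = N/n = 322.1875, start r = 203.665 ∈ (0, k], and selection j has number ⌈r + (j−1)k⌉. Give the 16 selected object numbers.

j=1: r + 0k = 203.665 → ⌈·⌉ = 204
j=2: r + 1k = 525.8525 → ⌈·⌉ = 526
j=3: r + 2k = 848.04 → ⌈·⌉ = 849
j=4: r + 3k = 1170.2275 → ⌈·⌉ = 1171
j=5: r + 4k = 1492.415 → ⌈·⌉ = 1493
j=6: r + 5k = 1814.6025 → ⌈·⌉ = 1815
j=7: r + 6k = 2136.79 → ⌈·⌉ = 2137
j=8: r + 7k = 2458.9775 → ⌈·⌉ = 2459
j=9: r + 8k = 2781.165 → ⌈·⌉ = 2782
j=10: r + 9k = 3103.3525 → ⌈·⌉ = 3104
j=11: r + 10k = 3425.54 → ⌈·⌉ = 3426
j=12: r + 11k = 3747.7275 → ⌈·⌉ = 3748
j=13: r + 12k = 4069.915 → ⌈·⌉ = 4070
j=14: r + 13k = 4392.1025 → ⌈·⌉ = 4393
j=15: r + 14k = 4714.29 → ⌈·⌉ = 4715
j=16: r + 15k = 5036.4775 → ⌈·⌉ = 5037

204, 526, 849, 1171, 1493, 1815, 2137, 2459, 2782, 3104, 3426, 3748, 4070, 4393, 4715, 5037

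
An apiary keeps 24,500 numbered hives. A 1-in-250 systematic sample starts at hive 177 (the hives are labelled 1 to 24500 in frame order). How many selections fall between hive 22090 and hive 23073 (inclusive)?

k = 250
First selection ≥ 22090: 177 + ⌈(22090−177)/250⌉·250 = 177 + 88×250 = 22177
Last selection ≤ 23073: 177 + ⌊(23073−177)/250⌋·250 = 177 + 91×250 = 22927
Count = 91 − 88 + 1 = 4

4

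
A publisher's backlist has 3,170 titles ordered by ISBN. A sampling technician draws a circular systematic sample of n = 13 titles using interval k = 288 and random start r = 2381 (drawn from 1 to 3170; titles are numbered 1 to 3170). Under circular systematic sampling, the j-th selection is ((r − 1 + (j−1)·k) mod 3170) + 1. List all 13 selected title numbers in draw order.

Selection 1: 2381
Selection 2: 2381 + 288 = 2669
Selection 3: 2669 + 288 = 2957
Selection 4: 2957 + 288 = 3245 → 3245 − 3170 = 75
Selection 5: 75 + 288 = 363
Selection 6: 363 + 288 = 651
Selection 7: 651 + 288 = 939
Selection 8: 939 + 288 = 1227
Selection 9: 1227 + 288 = 1515
Selection 10: 1515 + 288 = 1803
Selection 11: 1803 + 288 = 2091
Selection 12: 2091 + 288 = 2379
Selection 13: 2379 + 288 = 2667

2381, 2669, 2957, 75, 363, 651, 939, 1227, 1515, 1803, 2091, 2379, 2667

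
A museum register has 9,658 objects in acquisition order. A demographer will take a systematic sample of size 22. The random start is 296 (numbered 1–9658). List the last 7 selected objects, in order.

6881, 7320, 7759, 8198, 8637, 9076, 9515

k = N/n = 9658/22 = 439
16th selection = 296 + 15×439 = 6881
17th: 6881 + 439 = 7320
18th: 7320 + 439 = 7759
19th: 7759 + 439 = 8198
20th: 8198 + 439 = 8637
21st: 8637 + 439 = 9076
22nd: 9076 + 439 = 9515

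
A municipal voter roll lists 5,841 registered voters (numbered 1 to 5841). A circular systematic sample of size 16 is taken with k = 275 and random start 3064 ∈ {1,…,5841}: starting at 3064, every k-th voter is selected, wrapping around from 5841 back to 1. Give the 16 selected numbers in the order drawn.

3064, 3339, 3614, 3889, 4164, 4439, 4714, 4989, 5264, 5539, 5814, 248, 523, 798, 1073, 1348

Selection 1: 3064
Selection 2: 3064 + 275 = 3339
Selection 3: 3339 + 275 = 3614
Selection 4: 3614 + 275 = 3889
Selection 5: 3889 + 275 = 4164
Selection 6: 4164 + 275 = 4439
Selection 7: 4439 + 275 = 4714
Selection 8: 4714 + 275 = 4989
Selection 9: 4989 + 275 = 5264
Selection 10: 5264 + 275 = 5539
Selection 11: 5539 + 275 = 5814
Selection 12: 5814 + 275 = 6089 → 6089 − 5841 = 248
Selection 13: 248 + 275 = 523
Selection 14: 523 + 275 = 798
Selection 15: 798 + 275 = 1073
Selection 16: 1073 + 275 = 1348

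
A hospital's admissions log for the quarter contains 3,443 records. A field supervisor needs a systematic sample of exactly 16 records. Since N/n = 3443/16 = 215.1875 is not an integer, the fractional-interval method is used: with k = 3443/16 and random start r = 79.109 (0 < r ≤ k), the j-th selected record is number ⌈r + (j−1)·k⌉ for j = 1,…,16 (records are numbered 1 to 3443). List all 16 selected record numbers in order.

80, 295, 510, 725, 940, 1156, 1371, 1586, 1801, 2016, 2231, 2447, 2662, 2877, 3092, 3307

j=1: r + 0k = 79.109 → ⌈·⌉ = 80
j=2: r + 1k = 294.2965 → ⌈·⌉ = 295
j=3: r + 2k = 509.484 → ⌈·⌉ = 510
j=4: r + 3k = 724.6715 → ⌈·⌉ = 725
j=5: r + 4k = 939.859 → ⌈·⌉ = 940
j=6: r + 5k = 1155.0465 → ⌈·⌉ = 1156
j=7: r + 6k = 1370.234 → ⌈·⌉ = 1371
j=8: r + 7k = 1585.4215 → ⌈·⌉ = 1586
j=9: r + 8k = 1800.609 → ⌈·⌉ = 1801
j=10: r + 9k = 2015.7965 → ⌈·⌉ = 2016
j=11: r + 10k = 2230.984 → ⌈·⌉ = 2231
j=12: r + 11k = 2446.1715 → ⌈·⌉ = 2447
j=13: r + 12k = 2661.359 → ⌈·⌉ = 2662
j=14: r + 13k = 2876.5465 → ⌈·⌉ = 2877
j=15: r + 14k = 3091.734 → ⌈·⌉ = 3092
j=16: r + 15k = 3306.9215 → ⌈·⌉ = 3307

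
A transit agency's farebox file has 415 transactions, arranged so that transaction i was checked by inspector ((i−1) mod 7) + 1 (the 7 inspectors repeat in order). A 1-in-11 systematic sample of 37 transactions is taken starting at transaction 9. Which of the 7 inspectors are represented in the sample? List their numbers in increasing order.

Consecutive selections differ by k = 11, so their inspector numbers differ by 11 mod 7 = 4.
gcd(11, 7) = 1, so the sample visits 7/1 = 7 distinct residues mod 7.
Start 9 is inspector 2; the inspectors hit are 1, 2, 3, 4, 5, 6, 7.

1, 2, 3, 4, 5, 6, 7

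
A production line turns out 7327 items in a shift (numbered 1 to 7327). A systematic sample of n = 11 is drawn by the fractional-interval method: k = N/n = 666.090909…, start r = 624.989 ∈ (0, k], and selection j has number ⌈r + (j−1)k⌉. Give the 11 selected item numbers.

625, 1292, 1958, 2624, 3290, 3956, 4622, 5288, 5954, 6620, 7286

j=1: r + 0k = 624.989 → ⌈·⌉ = 625
j=2: r + 1k = 1291.079909… → ⌈·⌉ = 1292
j=3: r + 2k = 1957.170818… → ⌈·⌉ = 1958
j=4: r + 3k = 2623.261727… → ⌈·⌉ = 2624
j=5: r + 4k = 3289.352636… → ⌈·⌉ = 3290
j=6: r + 5k = 3955.443545… → ⌈·⌉ = 3956
j=7: r + 6k = 4621.534454… → ⌈·⌉ = 4622
j=8: r + 7k = 5287.625363… → ⌈·⌉ = 5288
j=9: r + 8k = 5953.716272… → ⌈·⌉ = 5954
j=10: r + 9k = 6619.807181… → ⌈·⌉ = 6620
j=11: r + 10k = 7285.898090… → ⌈·⌉ = 7286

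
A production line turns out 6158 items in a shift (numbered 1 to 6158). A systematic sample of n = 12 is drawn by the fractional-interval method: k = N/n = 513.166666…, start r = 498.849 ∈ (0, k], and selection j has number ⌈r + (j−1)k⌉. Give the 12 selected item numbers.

j=1: r + 0k = 498.849 → ⌈·⌉ = 499
j=2: r + 1k = 1012.015666… → ⌈·⌉ = 1013
j=3: r + 2k = 1525.182333… → ⌈·⌉ = 1526
j=4: r + 3k = 2038.349 → ⌈·⌉ = 2039
j=5: r + 4k = 2551.515666… → ⌈·⌉ = 2552
j=6: r + 5k = 3064.682333… → ⌈·⌉ = 3065
j=7: r + 6k = 3577.849 → ⌈·⌉ = 3578
j=8: r + 7k = 4091.015666… → ⌈·⌉ = 4092
j=9: r + 8k = 4604.182333… → ⌈·⌉ = 4605
j=10: r + 9k = 5117.349 → ⌈·⌉ = 5118
j=11: r + 10k = 5630.515666… → ⌈·⌉ = 5631
j=12: r + 11k = 6143.682333… → ⌈·⌉ = 6144

499, 1013, 1526, 2039, 2552, 3065, 3578, 4092, 4605, 5118, 5631, 6144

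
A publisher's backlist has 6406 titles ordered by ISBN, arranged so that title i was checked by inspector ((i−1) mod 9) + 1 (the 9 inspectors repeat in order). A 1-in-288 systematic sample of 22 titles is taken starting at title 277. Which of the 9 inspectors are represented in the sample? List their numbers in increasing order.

Consecutive selections differ by k = 288, so their inspector numbers differ by 288 mod 9 = 0.
gcd(288, 9) = 9, so the sample visits 9/9 = 1 distinct residues mod 9.
Start 277 is inspector 7; the inspectors hit are 7.

7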